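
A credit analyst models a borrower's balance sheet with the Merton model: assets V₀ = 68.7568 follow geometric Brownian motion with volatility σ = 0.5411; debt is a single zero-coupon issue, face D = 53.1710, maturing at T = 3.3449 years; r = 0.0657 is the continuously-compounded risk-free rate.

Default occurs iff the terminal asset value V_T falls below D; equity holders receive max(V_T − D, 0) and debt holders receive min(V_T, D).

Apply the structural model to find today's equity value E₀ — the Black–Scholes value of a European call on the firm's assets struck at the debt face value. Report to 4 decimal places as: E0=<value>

E0=36.3355

Equity is a call on the firm's assets struck at D = 53.1710:
d₁ = [ln(V₀/D) + (r + σ²/2)T] / (σ√T)
   = [ln(68.7568/53.1710) + (0.0657 + 0.5·0.5411²)·3.3449] / (0.5411·√3.3449)
   = [0.257063 + 0.709435] / 0.989621 = 0.976634
d₂ = d₁ − σ√T = 0.976634 − 0.989621 = -0.012988
N(d₁) = 0.835625,  N(d₂) = 0.494819,  e^(−rT) = 0.802711
E₀ = V₀·N(d₁) − D·e^(−rT)·N(d₂)
   = 68.7568·0.835625 − 53.1710·0.802711·0.494819 = 36.335536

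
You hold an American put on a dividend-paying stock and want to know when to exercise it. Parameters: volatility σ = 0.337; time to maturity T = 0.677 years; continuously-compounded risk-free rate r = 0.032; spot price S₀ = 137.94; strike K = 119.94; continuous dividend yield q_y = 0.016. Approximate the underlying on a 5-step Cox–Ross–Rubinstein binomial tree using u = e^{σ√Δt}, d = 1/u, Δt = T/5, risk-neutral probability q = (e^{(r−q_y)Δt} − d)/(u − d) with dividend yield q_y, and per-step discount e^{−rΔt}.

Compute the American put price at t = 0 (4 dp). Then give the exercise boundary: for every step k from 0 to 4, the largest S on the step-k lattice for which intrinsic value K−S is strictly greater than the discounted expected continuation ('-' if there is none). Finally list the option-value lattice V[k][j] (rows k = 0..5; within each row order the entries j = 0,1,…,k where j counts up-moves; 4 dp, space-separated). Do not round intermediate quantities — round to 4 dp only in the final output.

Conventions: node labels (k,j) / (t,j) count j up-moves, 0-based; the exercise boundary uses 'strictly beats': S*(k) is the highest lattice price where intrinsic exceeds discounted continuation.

price = 6.0868
boundary = - - - 95.0881 83.9985
tree:
6.0868
10.0436 1.8168
16.1190 3.4940 0.0000
24.8519 6.7195 0.0000 0.0000
35.9415 12.9225 0.0000 0.0000 0.0000
45.7378 24.8519 0.0000 0.0000 0.0000 0.0000

params: Δt=0.13540 u=1.13202 d=0.88338 q=0.47776 e^(-rΔt)=0.99568
t_5 payoffs: 45.7378 24.8519 0.0000 0.0000 0.0000 0.0000
t_4: node(4,0) S=83.9985 payoff=35.9415 vs cont=35.6047 → 35.9415 [stop]  node(4,1) S=107.6418 payoff=12.2982 vs cont=12.9225 → 12.9225 [wait]  node(4,2) S=137.9400 payoff=0.0000 vs cont=0.0000 → 0.0000 [wait]  node(4,3) S=176.7664 payoff=0.0000 vs cont=0.0000 → 0.0000 [wait]  node(4,4) S=226.5213 payoff=0.0000 vs cont=0.0000 → 0.0000 [wait]  ⇒ S*(4)=83.9985
t_3: node(3,0) S=95.0881 payoff=24.8519 vs cont=24.8361 → 24.8519 [stop]  node(3,1) S=121.8528 payoff=0.0000 vs cont=6.7195 → 6.7195 [wait]  node(3,2) S=156.1511 payoff=0.0000 vs cont=0.0000 → 0.0000 [wait]  node(3,3) S=200.1033 payoff=0.0000 vs cont=0.0000 → 0.0000 [wait]  ⇒ S*(3)=95.0881
t_2: node(2,0) S=107.6418 payoff=12.2982 vs cont=16.1190 → 16.1190 [wait]  node(2,1) S=137.9400 payoff=0.0000 vs cont=3.4940 → 3.4940 [wait]  node(2,2) S=176.7664 payoff=0.0000 vs cont=0.0000 → 0.0000 [wait]  ⇒ S*(2)=-
t_1: node(1,0) S=121.8528 payoff=0.0000 vs cont=10.0436 → 10.0436 [wait]  node(1,1) S=156.1511 payoff=0.0000 vs cont=1.8168 → 1.8168 [wait]  ⇒ S*(1)=-
t_0: node(0,0) S=137.9400 payoff=0.0000 vs cont=6.0868 → 6.0868 [wait]  ⇒ S*(0)=-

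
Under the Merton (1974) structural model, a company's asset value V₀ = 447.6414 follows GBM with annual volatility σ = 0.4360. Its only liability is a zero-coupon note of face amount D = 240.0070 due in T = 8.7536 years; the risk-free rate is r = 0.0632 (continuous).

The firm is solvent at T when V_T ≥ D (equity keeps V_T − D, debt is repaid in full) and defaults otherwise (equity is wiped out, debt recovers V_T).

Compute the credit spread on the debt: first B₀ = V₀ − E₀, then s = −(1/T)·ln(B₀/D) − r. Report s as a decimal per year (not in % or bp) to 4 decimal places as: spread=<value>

With assets at 447.6414 and a single debt payment of 240.0070 at 8.7536 years:
d₁ = [ln(V₀/D) + (r + σ²/2)T] / (σ√T)
   = [ln(447.6414/240.0070) + (0.0632 + 0.5·0.4360²)·8.7536] / (0.4360·√8.7536)
   = [0.623324 + 1.385240] / 1.289971 = 1.557062
d₂ = d₁ − σ√T = 1.557062 − 1.289971 = 0.267091
N(d₁) = 0.940272,  N(d₂) = 0.605301,  e^(−rT) = 0.575091
E₀ = V₀·N(d₁) − D·e^(−rT)·N(d₂)
   = 447.6414·0.940272 − 240.0070·0.575091·0.605301 = 337.357635
B₀ = V₀ − E₀ = 447.6414 − 337.357635 = 110.283765
spread = −(1/T)·ln(B₀/D) − r = −(1/8.7536)·ln(110.283765/240.0070) − 0.0632 = 0.02563332

spread=0.0256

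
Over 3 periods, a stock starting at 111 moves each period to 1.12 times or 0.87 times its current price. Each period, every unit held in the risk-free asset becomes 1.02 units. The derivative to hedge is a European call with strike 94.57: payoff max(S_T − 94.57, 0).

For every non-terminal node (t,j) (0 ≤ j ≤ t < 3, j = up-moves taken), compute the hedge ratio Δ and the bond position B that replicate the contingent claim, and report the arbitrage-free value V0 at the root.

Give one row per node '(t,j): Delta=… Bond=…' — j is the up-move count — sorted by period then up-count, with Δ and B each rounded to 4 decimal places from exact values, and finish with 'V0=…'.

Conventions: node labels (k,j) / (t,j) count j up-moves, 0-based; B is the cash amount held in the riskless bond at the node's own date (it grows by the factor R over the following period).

Risk-neutral probability p* = (R−d)/(u−d) = (1.02−0.87)/(1.12−0.87) = 0.6000.
Expiry values: V(3,0)=0.0000, V(3,1)=0.0000, V(3,2)=26.5674, V(3,3)=61.3770
  t=2,j=0: stock 84.0159 → up 94.0978 (V=0.0000), down 73.0938 (V=0.0000). Price 0.0000; hedge Δ=0.0000, bond B=0.0000.
  t=2,j=1: stock 108.1584 → up 121.1374 (V=26.5674), down 94.0978 (V=0.0000). Price 15.6279; hedge Δ=0.9825, bond B=-90.6417.
  t=2,j=2: stock 139.2384 → up 155.9470 (V=61.3770), down 121.1374 (V=26.5674). Price 46.5227; hedge Δ=1.0000, bond B=-92.7157.
  t=1,j=0: stock 96.5700 → up 108.1584 (V=15.6279), down 84.0159 (V=0.0000). Price 9.1929; hedge Δ=0.6473, bond B=-53.3187.
  t=1,j=1: stock 124.3200 → up 139.2384 (V=46.5227), down 108.1584 (V=15.6279). Price 33.4949; hedge Δ=0.9940, bond B=-90.0844.
  t=0,j=0: stock 111.0000 → up 124.3200 (V=33.4949), down 96.5700 (V=9.1929). Price 23.3079; hedge Δ=0.8757, bond B=-73.9001.
As a check, the time-0 holding Δ(0,0)·S0 + B(0,0) comes to 23.3079 — exactly V0.

(0,0): Delta=0.8757 Bond=-73.9001
(1,0): Delta=0.6473 Bond=-53.3187
(1,1): Delta=0.9940 Bond=-90.0844
(2,0): Delta=0.0000 Bond=0.0000
(2,1): Delta=0.9825 Bond=-90.6417
(2,2): Delta=1.0000 Bond=-92.7157
V0=23.3079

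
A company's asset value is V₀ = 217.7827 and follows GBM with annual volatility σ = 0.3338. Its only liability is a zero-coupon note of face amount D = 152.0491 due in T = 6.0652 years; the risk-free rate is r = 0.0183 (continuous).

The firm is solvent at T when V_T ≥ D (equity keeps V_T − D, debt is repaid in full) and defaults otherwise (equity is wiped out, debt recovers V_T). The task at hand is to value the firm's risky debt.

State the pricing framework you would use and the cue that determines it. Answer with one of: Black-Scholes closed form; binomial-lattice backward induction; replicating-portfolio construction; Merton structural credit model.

framework: Merton structural credit model

Key observation: the question is about default risk generated by asset-value dynamics against a debt face of 152.0491 — the structural framework prices exactly that.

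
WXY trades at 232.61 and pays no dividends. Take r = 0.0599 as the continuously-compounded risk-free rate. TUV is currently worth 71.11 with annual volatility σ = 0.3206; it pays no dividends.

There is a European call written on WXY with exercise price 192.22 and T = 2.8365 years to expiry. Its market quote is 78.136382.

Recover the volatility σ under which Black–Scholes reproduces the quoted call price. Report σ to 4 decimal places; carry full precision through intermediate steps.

At σ = 0.2378 the Black–Scholes value reproduces the quote:
σ√T = 0.2378·√2.8365 = 0.400501
d₁ = (ln(S/K) + (r+σ²/2)T) / (σ√T) = (ln(232.61/192.22) + (0.0599+0.2378²/2)·2.8365) / 0.400501 = (0.190723 + 0.250107) / 0.400501 = 1.100696
d₂ = d₁ − σ√T = 1.100696 − 0.400501 = 0.700195
e^{−rT} = 0.843744
N(d₁) = 0.864485,  N(d₂) = 0.758097
V = S·N(d₁) − K·e^{−rT}·N(d₂) = 201.087966 − 122.951584 = 78.136382 (matching the quote); vega is positive throughout, so no other σ reproduces this price

sigma = 0.2378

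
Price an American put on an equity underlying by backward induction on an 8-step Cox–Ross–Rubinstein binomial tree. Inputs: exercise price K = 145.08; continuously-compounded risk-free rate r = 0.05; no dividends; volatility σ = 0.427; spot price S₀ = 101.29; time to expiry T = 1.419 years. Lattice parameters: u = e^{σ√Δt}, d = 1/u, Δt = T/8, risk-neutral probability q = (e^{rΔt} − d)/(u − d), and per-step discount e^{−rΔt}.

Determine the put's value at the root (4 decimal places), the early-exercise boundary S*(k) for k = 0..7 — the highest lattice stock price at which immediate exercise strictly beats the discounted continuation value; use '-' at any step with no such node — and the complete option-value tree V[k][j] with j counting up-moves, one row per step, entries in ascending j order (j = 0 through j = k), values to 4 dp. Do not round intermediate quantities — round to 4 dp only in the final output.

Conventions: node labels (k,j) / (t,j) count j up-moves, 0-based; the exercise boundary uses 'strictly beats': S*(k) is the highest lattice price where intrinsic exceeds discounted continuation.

params: Δt=0.17738 u=1.19702 d=0.83541 q=0.47980 e^(-rΔt)=0.99117
t_8 payoffs: 121.0499 110.6483 95.7443 74.3890 43.7900 0.0000 0.0000 0.0000 0.0000
t_7: node(7,0) S=28.7645 payoff=116.3155 vs cont=115.0345 → 116.3155 [stop]  node(7,1) S=41.2154 payoff=103.8646 vs cont=102.5836 → 103.8646 [stop]  node(7,2) S=59.0558 payoff=86.0242 vs cont=84.7432 → 86.0242 [stop]  node(7,3) S=84.6185 payoff=60.4615 vs cont=59.1805 → 60.4615 [stop]  node(7,4) S=121.2461 payoff=23.8339 vs cont=22.5786 → 23.8339 [stop]  node(7,5) S=173.7283 payoff=0.0000 vs cont=0.0000 → 0.0000 [wait]  node(7,6) S=248.9277 payoff=0.0000 vs cont=0.0000 → 0.0000 [wait]  node(7,7) S=356.6776 payoff=0.0000 vs cont=0.0000 → 0.0000 [wait]  ⇒ S*(7)=121.2461
t_6: node(6,0) S=34.4317 payoff=110.6483 vs cont=109.3673 → 110.6483 [stop]  node(6,1) S=49.3357 payoff=95.7443 vs cont=94.4633 → 95.7443 [stop]  node(6,2) S=70.6910 payoff=74.3890 vs cont=73.1080 → 74.3890 [stop]  node(6,3) S=101.2900 payoff=43.7900 vs cont=42.5090 → 43.7900 [stop]  node(6,4) S=145.1340 payoff=0.0000 vs cont=12.2890 → 12.2890 [wait]  node(6,5) S=207.9562 payoff=0.0000 vs cont=0.0000 → 0.0000 [wait]  node(6,6) S=297.9714 payoff=0.0000 vs cont=0.0000 → 0.0000 [wait]  ⇒ S*(6)=101.2900
t_5: node(5,0) S=41.2154 payoff=103.8646 vs cont=102.5836 → 103.8646 [stop]  node(5,1) S=59.0558 payoff=86.0242 vs cont=84.7432 → 86.0242 [stop]  node(5,2) S=84.6185 payoff=60.4615 vs cont=59.1805 → 60.4615 [stop]  node(5,3) S=121.2461 payoff=23.8339 vs cont=28.4227 → 28.4227 [wait]  node(5,4) S=173.7283 payoff=0.0000 vs cont=6.3363 → 6.3363 [wait]  node(5,5) S=248.9277 payoff=0.0000 vs cont=0.0000 → 0.0000 [wait]  ⇒ S*(5)=84.6185
t_4: node(4,0) S=49.3357 payoff=95.7443 vs cont=94.4633 → 95.7443 [stop]  node(4,1) S=70.6910 payoff=74.3890 vs cont=73.1080 → 74.3890 [stop]  node(4,2) S=101.2900 payoff=43.7900 vs cont=44.6913 → 44.6913 [wait]  node(4,3) S=145.1340 payoff=0.0000 vs cont=17.6683 → 17.6683 [wait]  node(4,4) S=207.9562 payoff=0.0000 vs cont=3.2671 → 3.2671 [wait]  ⇒ S*(4)=70.6910
t_3: node(3,0) S=59.0558 payoff=86.0242 vs cont=84.7432 → 86.0242 [stop]  node(3,1) S=84.6185 payoff=60.4615 vs cont=59.6091 → 60.4615 [stop]  node(3,2) S=121.2461 payoff=23.8339 vs cont=31.4456 → 31.4456 [wait]  node(3,3) S=173.7283 payoff=0.0000 vs cont=10.6637 → 10.6637 [wait]  ⇒ S*(3)=84.6185
t_2: node(2,0) S=70.6910 payoff=74.3890 vs cont=73.1080 → 74.3890 [stop]  node(2,1) S=101.2900 payoff=43.7900 vs cont=46.1289 → 46.1289 [wait]  node(2,2) S=145.1340 payoff=0.0000 vs cont=21.2849 → 21.2849 [wait]  ⇒ S*(2)=70.6910
t_1: node(1,0) S=84.6185 payoff=60.4615 vs cont=60.2928 → 60.4615 [stop]  node(1,1) S=121.2461 payoff=23.8339 vs cont=33.9068 → 33.9068 [wait]  ⇒ S*(1)=84.6185
t_0: node(0,0) S=101.2900 payoff=43.7900 vs cont=47.2993 → 47.2993 [wait]  ⇒ S*(0)=-

price = 47.2993
boundary = - 84.6185 70.6910 84.6185 70.6910 84.6185 101.2900 121.2461
tree:
47.2993
60.4615 33.9068
74.3890 46.1289 21.2849
86.0242 60.4615 31.4456 10.6637
95.7443 74.3890 44.6913 17.6683 3.2671
103.8646 86.0242 60.4615 28.4227 6.3363 0.0000
110.6483 95.7443 74.3890 43.7900 12.2890 0.0000 0.0000
116.3155 103.8646 86.0242 60.4615 23.8339 0.0000 0.0000 0.0000
121.0499 110.6483 95.7443 74.3890 43.7900 0.0000 0.0000 0.0000 0.0000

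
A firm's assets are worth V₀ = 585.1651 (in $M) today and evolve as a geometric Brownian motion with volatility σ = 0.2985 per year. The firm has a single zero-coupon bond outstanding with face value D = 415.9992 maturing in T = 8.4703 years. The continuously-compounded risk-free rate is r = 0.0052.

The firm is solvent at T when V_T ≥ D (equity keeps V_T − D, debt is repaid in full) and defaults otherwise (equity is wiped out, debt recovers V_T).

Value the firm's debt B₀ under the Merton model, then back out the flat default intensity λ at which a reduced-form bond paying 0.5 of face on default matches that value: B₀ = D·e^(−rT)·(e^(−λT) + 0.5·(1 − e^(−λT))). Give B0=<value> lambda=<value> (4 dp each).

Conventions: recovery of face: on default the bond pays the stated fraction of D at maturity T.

B0=311.6712 lambda=0.0672

Work the structural quantities from V₀ = 585.1651 against face 415.9992:
d₁ = [ln(V₀/D) + (r + σ²/2)T] / (σ√T)
   = [ln(585.1651/415.9992) + (0.0052 + 0.5·0.2985²)·8.4703] / (0.2985·√8.4703)
   = [0.341211 + 0.421407] / 0.868748 = 0.877835
d₂ = d₁ − σ√T = 0.877835 − 0.868748 = 0.009088
N(d₁) = 0.809983,  N(d₂) = 0.503625,  e^(−rT) = 0.956910
E₀ = V₀·N(d₁) − D·e^(−rT)·N(d₂)
   = 585.1651·0.809983 − 415.9992·0.956910·0.503625 = 273.493925
B₀ = V₀ − E₀ = 585.1651 − 273.493925 = 311.671175
e^(−λT) = (B₀·e^(rT)/D − 0.5)/(1 − 0.5) = (311.6712·1.045030/415.9992 − 0.5)/0.5 = 0.56589601
λ = −ln(0.56589601)/8.4703 = 0.067217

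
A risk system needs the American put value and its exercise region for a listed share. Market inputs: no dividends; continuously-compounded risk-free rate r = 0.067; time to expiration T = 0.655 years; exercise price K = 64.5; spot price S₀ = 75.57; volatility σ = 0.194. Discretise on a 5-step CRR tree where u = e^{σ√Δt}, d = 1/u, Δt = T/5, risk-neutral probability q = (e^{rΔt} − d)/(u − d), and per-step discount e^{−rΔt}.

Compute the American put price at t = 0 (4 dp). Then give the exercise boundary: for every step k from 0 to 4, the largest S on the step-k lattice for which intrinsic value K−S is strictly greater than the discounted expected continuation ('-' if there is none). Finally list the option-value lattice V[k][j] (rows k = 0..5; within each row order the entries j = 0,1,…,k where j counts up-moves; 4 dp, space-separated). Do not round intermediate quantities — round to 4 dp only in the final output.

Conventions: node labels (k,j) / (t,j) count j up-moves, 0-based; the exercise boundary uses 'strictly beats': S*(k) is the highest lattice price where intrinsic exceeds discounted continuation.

price = 0.6005
boundary = - - - - 57.0652
tree:
0.6005
1.1692 0.1357
2.2327 0.3009 0.0000
4.1521 0.6675 0.0000 0.0000
7.4348 1.4805 0.0000 0.0000 0.0000
11.3043 3.2839 0.0000 0.0000 0.0000 0.0000

params: Δt=0.13100 u=1.07274 d=0.93219 q=0.54518 e^(-rΔt)=0.99126
t_5 payoffs: 11.3043 3.2839 0.0000 0.0000 0.0000 0.0000
t_4: node(4,0) S=57.0652 payoff=7.4348 vs cont=6.8712 → 7.4348 [stop]  node(4,1) S=65.6690 payoff=0.0000 vs cont=1.4805 → 1.4805 [wait]  node(4,2) S=75.5700 payoff=0.0000 vs cont=0.0000 → 0.0000 [wait]  node(4,3) S=86.9638 payoff=0.0000 vs cont=0.0000 → 0.0000 [wait]  node(4,4) S=100.0754 payoff=0.0000 vs cont=0.0000 → 0.0000 [wait]  ⇒ S*(4)=57.0652
t_3: node(3,0) S=61.2161 payoff=3.2839 vs cont=4.1521 → 4.1521 [wait]  node(3,1) S=70.4458 payoff=0.0000 vs cont=0.6675 → 0.6675 [wait]  node(3,2) S=81.0670 payoff=0.0000 vs cont=0.0000 → 0.0000 [wait]  node(3,3) S=93.2895 payoff=0.0000 vs cont=0.0000 → 0.0000 [wait]  ⇒ S*(3)=-
t_2: node(2,0) S=65.6690 payoff=0.0000 vs cont=2.2327 → 2.2327 [wait]  node(2,1) S=75.5700 payoff=0.0000 vs cont=0.3009 → 0.3009 [wait]  node(2,2) S=86.9638 payoff=0.0000 vs cont=0.0000 → 0.0000 [wait]  ⇒ S*(2)=-
t_1: node(1,0) S=70.4458 payoff=0.0000 vs cont=1.1692 → 1.1692 [wait]  node(1,1) S=81.0670 payoff=0.0000 vs cont=0.1357 → 0.1357 [wait]  ⇒ S*(1)=-
t_0: node(0,0) S=75.5700 payoff=0.0000 vs cont=0.6005 → 0.6005 [wait]  ⇒ S*(0)=-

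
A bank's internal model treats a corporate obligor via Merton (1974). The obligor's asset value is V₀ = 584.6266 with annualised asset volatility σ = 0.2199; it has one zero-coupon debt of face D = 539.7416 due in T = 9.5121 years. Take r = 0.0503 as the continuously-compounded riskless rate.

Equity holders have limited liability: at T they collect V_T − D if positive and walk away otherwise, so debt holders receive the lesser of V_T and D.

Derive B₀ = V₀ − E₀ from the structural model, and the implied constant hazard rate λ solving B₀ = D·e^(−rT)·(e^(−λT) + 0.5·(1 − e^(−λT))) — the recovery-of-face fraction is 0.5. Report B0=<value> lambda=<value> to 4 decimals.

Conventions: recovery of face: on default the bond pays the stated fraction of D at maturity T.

Work the structural quantities from V₀ = 584.6266 against face 539.7416:
d₁ = [ln(V₀/D) + (r + σ²/2)T] / (σ√T)
   = [ln(584.6266/539.7416) + (0.0503 + 0.5·0.2199²)·9.5121] / (0.2199·√9.5121)
   = [0.079883 + 0.708442] / 0.678209 = 1.162363
d₂ = d₁ − σ√T = 1.162363 − 0.678209 = 0.484155
N(d₁) = 0.877456,  N(d₂) = 0.685862,  e^(−rT) = 0.619738
E₀ = V₀·N(d₁) − D·e^(−rT)·N(d₂)
   = 584.6266·0.877456 − 539.7416·0.619738·0.685862 = 283.564489
B₀ = V₀ − E₀ = 584.6266 − 283.564489 = 301.062111
e^(−λT) = (B₀·e^(rT)/D − 0.5)/(1 − 0.5) = (301.0621·1.613585/539.7416 − 0.5)/0.5 = 0.80008135
λ = −ln(0.80008135)/9.5121 = 0.023448

B0=301.0621 lambda=0.0234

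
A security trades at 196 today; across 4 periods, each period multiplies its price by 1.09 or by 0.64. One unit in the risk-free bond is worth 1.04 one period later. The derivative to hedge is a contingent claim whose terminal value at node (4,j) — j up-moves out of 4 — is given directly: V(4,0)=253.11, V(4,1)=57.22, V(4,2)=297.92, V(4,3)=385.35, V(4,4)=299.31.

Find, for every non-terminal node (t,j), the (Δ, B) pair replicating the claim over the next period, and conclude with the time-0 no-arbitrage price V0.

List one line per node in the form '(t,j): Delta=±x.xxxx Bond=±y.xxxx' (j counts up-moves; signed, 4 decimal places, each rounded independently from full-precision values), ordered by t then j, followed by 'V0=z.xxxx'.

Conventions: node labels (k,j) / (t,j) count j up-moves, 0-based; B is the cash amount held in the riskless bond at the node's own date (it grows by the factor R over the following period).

(0,0): Delta=-0.2998 Bond=336.4893
(1,0): Delta=1.8706 Bond=77.6914
(1,1): Delta=-0.4591 Bond=383.9811
(2,0): Delta=5.1153 Bond=-179.6887
(2,1): Delta=1.6325 Bond=113.3600
(2,2): Delta=-0.6126 Bond=435.0878
(3,0): Delta=-8.4723 Bond=511.2588
(3,1): Delta=6.1125 Bond=-274.1432
(3,2): Delta=1.3036 Bond=166.8991
(3,3): Delta=-0.7533 Bond=488.1904
V0=277.7242

Risk-neutral probability p* = (R−d)/(u−d) = (1.04−0.64)/(1.09−0.64) = 0.8889.
At maturity the claim pays: V(4,0)=253.1100, V(4,1)=57.2200, V(4,2)=297.9200, V(4,3)=385.3500, V(4,4)=299.3100
Node (3,0) S=51.3802: V=(p*·57.2200+(1−p*)·253.1100)/1.04=75.9476; Δ=(57.2200−253.1100)/(56.0044−32.8833)=-8.4723; B=V−Δ·S=511.2588
Node (3,1) S=87.5069: V=(p*·297.9200+(1−p*)·57.2200)/1.04=260.7457; Δ=(297.9200−57.2200)/(95.3826−56.0044)=6.1125; B=V−Δ·S=-274.1432
Node (3,2) S=149.0353: V=(p*·385.3500+(1−p*)·297.9200)/1.04=361.1880; Δ=(385.3500−297.9200)/(162.4484−95.3826)=1.3036; B=V−Δ·S=166.8991
Node (3,3) S=253.8257: V=(p*·299.3100+(1−p*)·385.3500)/1.04=296.9904; Δ=(299.3100−385.3500)/(276.6700−162.4484)=-0.7533; B=V−Δ·S=488.1904
Node (2,0) S=80.2816: V=(p*·260.7457+(1−p*)·75.9476)/1.04=230.9737; Δ=(260.7457−75.9476)/(87.5069−51.3802)=5.1153; B=V−Δ·S=-179.6887
Node (2,1) S=136.7296: V=(p*·361.1880+(1−p*)·260.7457)/1.04=336.5652; Δ=(361.1880−260.7457)/(149.0353−87.5069)=1.6325; B=V−Δ·S=113.3600
Node (2,2) S=232.8676: V=(p*·296.9904+(1−p*)·361.1880)/1.04=292.4264; Δ=(296.9904−361.1880)/(253.8257−149.0353)=-0.6126; B=V−Δ·S=435.0878
Node (1,0) S=125.4400: V=(p*·336.5652+(1−p*)·230.9737)/1.04=312.3392; Δ=(336.5652−230.9737)/(136.7296−80.2816)=1.8706; B=V−Δ·S=77.6914
Node (1,1) S=213.6400: V=(p*·292.4264+(1−p*)·336.5652)/1.04=285.8949; Δ=(292.4264−336.5652)/(232.8676−136.7296)=-0.4591; B=V−Δ·S=383.9811
Node (0,0) S=196.0000: V=(p*·285.8949+(1−p*)·312.3392)/1.04=277.7242; Δ=(285.8949−312.3392)/(213.6400−125.4400)=-0.2998; B=V−Δ·S=336.4893
Verification: the root portfolio costs Δ(0,0)·S0 + B(0,0) = 277.7242, matching V0.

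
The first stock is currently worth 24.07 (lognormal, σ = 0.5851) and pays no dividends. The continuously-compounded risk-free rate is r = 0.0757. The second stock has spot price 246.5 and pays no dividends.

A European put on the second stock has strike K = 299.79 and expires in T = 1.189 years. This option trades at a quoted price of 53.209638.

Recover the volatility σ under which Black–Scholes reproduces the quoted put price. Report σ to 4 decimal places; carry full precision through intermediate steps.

sigma = 0.3369

At σ = 0.3369 the Black–Scholes value reproduces the quote:
σ√T = 0.3369·√1.189 = 0.367360
d₁ = (ln(S/K) + (r+σ²/2)T) / (σ√T) = (ln(246.5/299.79) + (0.0757+0.3369²/2)·1.189) / 0.367360 = (-0.195720 + 0.157484) / 0.367360 = -0.104084
d₂ = d₁ − σ√T = -0.104084 − 0.367360 = -0.471444
e^{−rT} = 0.913925
N(−d₁) = 0.541449,  N(−d₂) = 0.681338
V = K·e^{−rT}·N(−d₂) − S·N(−d₁) = 186.676712 − 133.467074 = 53.209638 (the observed quote) — the price is monotone increasing in volatility, hence this σ is the only solution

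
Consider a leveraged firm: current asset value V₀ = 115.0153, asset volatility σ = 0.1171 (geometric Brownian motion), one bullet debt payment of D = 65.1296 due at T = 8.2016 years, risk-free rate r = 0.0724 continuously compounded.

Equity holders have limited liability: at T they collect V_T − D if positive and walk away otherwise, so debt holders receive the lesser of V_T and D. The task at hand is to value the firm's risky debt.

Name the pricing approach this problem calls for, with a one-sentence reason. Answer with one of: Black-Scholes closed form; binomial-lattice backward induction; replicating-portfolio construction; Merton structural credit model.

framework: Merton structural credit model

Key observation: with the firm-asset dynamics (V₀ = 115.0153) and a single zero-coupon liability of face 65.1296 given, debt value, spread, and default probability all derive from the option view of the balance sheet.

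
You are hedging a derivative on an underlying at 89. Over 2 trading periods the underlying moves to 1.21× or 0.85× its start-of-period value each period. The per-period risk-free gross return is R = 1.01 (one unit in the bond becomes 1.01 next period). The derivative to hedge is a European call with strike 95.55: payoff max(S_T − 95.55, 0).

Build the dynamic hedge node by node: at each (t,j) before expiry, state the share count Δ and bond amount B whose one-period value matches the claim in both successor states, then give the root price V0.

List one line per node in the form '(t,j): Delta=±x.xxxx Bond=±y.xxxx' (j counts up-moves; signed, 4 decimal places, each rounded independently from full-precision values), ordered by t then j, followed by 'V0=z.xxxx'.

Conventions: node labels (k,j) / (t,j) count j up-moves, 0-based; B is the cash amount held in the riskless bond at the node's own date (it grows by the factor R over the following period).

Under the risk-neutral measure, an up-move has probability p* = (R−d)/(u−d) = 0.4444 and values discount at R = 1.01.
Payoffs at expiry: V(2,0)=0.0000, V(2,1)=0.0000, V(2,2)=34.7549
  t=1,j=0: stock 75.6500 → up 91.5365 (V=0.0000), down 64.3025 (V=0.0000). Price 0.0000; hedge Δ=0.0000, bond B=0.0000.
  t=1,j=1: stock 107.6900 → up 130.3049 (V=34.7549), down 91.5365 (V=0.0000). Price 15.2937; hedge Δ=0.8965, bond B=-81.2477.
  t=0,j=0: stock 89.0000 → up 107.6900 (V=15.2937), down 75.6500 (V=0.0000). Price 6.7299; hedge Δ=0.4773, bond B=-35.7526.
As a check, the time-0 holding Δ(0,0)·S0 + B(0,0) comes to 6.7299 — exactly V0.

(0,0): Delta=0.4773 Bond=-35.7526
(1,0): Delta=0.0000 Bond=0.0000
(1,1): Delta=0.8965 Bond=-81.2477
V0=6.7299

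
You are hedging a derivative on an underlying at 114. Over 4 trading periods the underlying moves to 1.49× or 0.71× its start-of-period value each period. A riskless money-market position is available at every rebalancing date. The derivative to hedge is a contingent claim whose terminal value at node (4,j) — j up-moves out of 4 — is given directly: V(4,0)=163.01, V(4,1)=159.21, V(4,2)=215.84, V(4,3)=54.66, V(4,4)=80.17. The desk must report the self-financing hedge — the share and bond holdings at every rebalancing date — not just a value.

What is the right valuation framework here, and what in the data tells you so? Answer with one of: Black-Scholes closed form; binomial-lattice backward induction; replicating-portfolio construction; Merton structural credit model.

Key observation: what is demanded is not a single number but the (Δ, B) position at each node of the 1.49/0.71 tree starting at 114; constructing those positions is the replicating-portfolio method.

framework: replicating-portfolio construction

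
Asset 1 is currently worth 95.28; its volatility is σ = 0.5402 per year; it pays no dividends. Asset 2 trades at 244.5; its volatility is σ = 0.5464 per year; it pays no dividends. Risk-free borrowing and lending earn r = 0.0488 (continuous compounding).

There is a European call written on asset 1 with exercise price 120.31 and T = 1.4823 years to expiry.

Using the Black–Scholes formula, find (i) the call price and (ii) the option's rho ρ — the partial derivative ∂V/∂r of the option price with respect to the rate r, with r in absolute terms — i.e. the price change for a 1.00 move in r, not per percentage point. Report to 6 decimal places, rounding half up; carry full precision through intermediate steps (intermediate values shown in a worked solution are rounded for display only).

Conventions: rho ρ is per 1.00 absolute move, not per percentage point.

price = 19.147521
ρ = 46.971792

σ√T = 0.5402·√1.4823 = 0.657692
d₁ = (ln(S/K) + (r+σ²/2)T) / (σ√T) = (ln(95.28/120.31) + (0.0488+0.5402²/2)·1.4823) / 0.657692 = (-0.233252 + 0.288616) / 0.657692 = 0.084179
d₂ = d₁ − σ√T = 0.084179 − 0.657692 = -0.573513
e^{−rT} = 0.930218
N(d₁) = 0.533543,  N(d₂) = 0.283149
Call price V = S·N(d₁) − K·e^{−rT}·N(d₂) = 50.835972 − 31.688452 = 19.147521
ρ = K·T·e^{−rT}·N(d₂) = 46.971792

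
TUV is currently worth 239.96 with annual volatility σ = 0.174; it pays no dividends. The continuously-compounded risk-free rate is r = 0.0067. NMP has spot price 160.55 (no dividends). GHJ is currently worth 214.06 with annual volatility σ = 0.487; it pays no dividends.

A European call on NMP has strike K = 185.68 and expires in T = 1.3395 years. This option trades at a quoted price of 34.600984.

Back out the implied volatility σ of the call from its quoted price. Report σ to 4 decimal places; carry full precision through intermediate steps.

At σ = 0.5821 the Black–Scholes value reproduces the quote:
σ√T = 0.5821·√1.3395 = 0.673704
d₁ = (ln(S/K) + (r+σ²/2)T) / (σ√T) = (ln(160.55/185.68) + (0.0067+0.5821²/2)·1.3395) / 0.673704 = (-0.145419 + 0.235913) / 0.673704 = 0.134323
d₂ = d₁ − σ√T = 0.134323 − 0.673704 = -0.539381
e^{−rT} = 0.991066
N(d₁) = 0.553426,  N(d₂) = 0.294812
V = S·N(d₁) − K·e^{−rT}·N(d₂) = 88.852589 − 54.251605 = 34.600984 (equal to the quote); since ∂V/∂σ > 0 for all σ, the implied volatility is unique

sigma = 0.5821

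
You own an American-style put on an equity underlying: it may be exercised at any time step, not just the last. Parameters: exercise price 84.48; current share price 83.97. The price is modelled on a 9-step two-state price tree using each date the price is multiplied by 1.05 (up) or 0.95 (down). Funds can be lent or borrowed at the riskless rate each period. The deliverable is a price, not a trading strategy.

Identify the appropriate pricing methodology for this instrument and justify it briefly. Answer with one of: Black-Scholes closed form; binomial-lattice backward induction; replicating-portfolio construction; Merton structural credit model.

Key observation: early exercise of the strike-84.48 put must be checked at each of the 9 dates (spot 83.97), which forces a node-by-node comparison of intrinsic and continuation value backward from expiry.

framework: binomial-lattice backward induction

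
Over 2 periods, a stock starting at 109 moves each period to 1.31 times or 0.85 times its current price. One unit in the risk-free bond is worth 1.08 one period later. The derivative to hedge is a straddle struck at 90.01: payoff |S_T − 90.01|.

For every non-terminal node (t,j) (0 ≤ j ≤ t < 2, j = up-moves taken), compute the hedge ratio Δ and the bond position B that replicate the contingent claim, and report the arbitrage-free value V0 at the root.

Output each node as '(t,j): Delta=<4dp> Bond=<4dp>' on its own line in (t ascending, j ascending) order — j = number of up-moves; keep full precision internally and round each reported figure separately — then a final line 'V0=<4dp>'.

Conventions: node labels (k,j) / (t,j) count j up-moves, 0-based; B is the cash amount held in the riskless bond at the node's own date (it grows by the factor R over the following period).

Since d<R<u, set p* = (R−d)/(u−d) = 0.5000; price each node as the discounted p*-expectation of its children.
Payoffs at expiry: V(2,0)=11.2575, V(2,1)=31.3615, V(2,2)=97.0449
(1,0): S=92.6500. Δ = (V_up−V_dn)/(S_up−S_dn) = (31.3615−11.2575)/(121.3715−78.7525) = 0.4717. V = [p*·31.3615 + (1−p*)·11.2575]/1.08 = 19.7310. B = V − Δ·S = -23.9733.
(1,1): S=142.7900. Δ = (V_up−V_dn)/(S_up−S_dn) = (97.0449−31.3615)/(187.0549−121.3715) = 1.0000. V = [p*·97.0449 + (1−p*)·31.3615]/1.08 = 59.4474. B = V − Δ·S = -83.3426.
(0,0): S=109.0000. Δ = (V_up−V_dn)/(S_up−S_dn) = (59.4474−19.7310)/(142.7900−92.6500) = 0.7921. V = [p*·59.4474 + (1−p*)·19.7310]/1.08 = 36.6567. B = V − Δ·S = -49.6833.
Verification: the root portfolio costs Δ(0,0)·S0 + B(0,0) = 36.6567, matching V0.

(0,0): Delta=0.7921 Bond=-49.6833
(1,0): Delta=0.4717 Bond=-23.9733
(1,1): Delta=1.0000 Bond=-83.3426
V0=36.6567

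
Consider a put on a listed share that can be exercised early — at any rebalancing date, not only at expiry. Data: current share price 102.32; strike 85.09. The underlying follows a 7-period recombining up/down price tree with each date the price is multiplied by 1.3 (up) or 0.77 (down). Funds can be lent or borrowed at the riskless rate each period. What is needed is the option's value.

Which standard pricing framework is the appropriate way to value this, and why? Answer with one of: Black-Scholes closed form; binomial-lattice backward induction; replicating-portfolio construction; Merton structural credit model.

Key observation: an American put (K = 85.09, S₀ = 102.32) on a 7-date tree has no closed form — the optimal stopping decision is embedded and must be resolved recursively from expiry.

framework: binomial-lattice backward induction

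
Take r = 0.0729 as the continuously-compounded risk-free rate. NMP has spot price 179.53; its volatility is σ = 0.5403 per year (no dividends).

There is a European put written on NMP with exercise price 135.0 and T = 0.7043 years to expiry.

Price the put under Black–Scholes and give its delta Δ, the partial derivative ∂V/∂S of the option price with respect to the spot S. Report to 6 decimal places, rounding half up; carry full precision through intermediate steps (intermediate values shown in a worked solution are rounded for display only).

σ√T = 0.5403·√0.7043 = 0.453434
d₁ = (ln(S/K) + (r+σ²/2)T) / (σ√T) = (ln(179.53/135.0) + (0.0729+0.5403²/2)·0.7043) / 0.453434 = (0.285068 + 0.154145) / 0.453434 = 0.968636
d₂ = d₁ − σ√T = 0.968636 − 0.453434 = 0.515202
e^{−rT} = 0.949952
N(−d₁) = 0.166363,  N(−d₂) = 0.303206
Put price V = K·e^{−rT}·N(−d₂) − S·N(−d₁) = 38.884211 − 29.867238 = 9.016973
Δ = −N(−d₁) = -0.166363

price = 9.016973
Δ = -0.166363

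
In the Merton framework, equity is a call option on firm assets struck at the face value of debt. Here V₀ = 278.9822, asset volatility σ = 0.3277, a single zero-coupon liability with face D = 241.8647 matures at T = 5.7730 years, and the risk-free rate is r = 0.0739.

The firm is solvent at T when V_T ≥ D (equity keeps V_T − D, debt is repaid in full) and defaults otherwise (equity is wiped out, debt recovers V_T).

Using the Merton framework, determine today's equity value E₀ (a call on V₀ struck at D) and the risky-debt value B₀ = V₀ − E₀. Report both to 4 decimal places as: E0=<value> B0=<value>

E0=142.8334 B0=136.1488

Apply the equity-as-call identities (strike 241.8647, horizon 5.7730 years):
d₁ = [ln(V₀/D) + (r + σ²/2)T] / (σ√T)
   = [ln(278.9822/241.8647) + (0.0739 + 0.5·0.3277²)·5.7730] / (0.3277·√5.7730)
   = [0.142770 + 0.736598] / 0.787367 = 1.116846
d₂ = d₁ − σ√T = 1.116846 − 0.787367 = 0.329479
N(d₁) = 0.867970,  N(d₂) = 0.629103,  e^(−rT) = 0.652708
E₀ = V₀·N(d₁) − D·e^(−rT)·N(d₂)
   = 278.9822·0.867970 − 241.8647·0.652708·0.629103 = 142.833440
B₀ = V₀ − E₀ = 278.9822 − 142.833440 = 136.148760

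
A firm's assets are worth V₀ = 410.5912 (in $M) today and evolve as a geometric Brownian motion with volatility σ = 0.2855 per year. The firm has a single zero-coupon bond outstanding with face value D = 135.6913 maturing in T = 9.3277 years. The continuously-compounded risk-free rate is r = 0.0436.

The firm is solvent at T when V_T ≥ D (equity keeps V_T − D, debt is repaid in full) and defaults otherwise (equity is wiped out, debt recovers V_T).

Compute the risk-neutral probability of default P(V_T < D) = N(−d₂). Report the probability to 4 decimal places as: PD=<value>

PD=0.0968

Apply the equity-as-call identities (strike 135.6913, horizon 9.3277 years):
d₁ = [ln(V₀/D) + (r + σ²/2)T] / (σ√T)
   = [ln(410.5912/135.6913) + (0.0436 + 0.5·0.2855²)·9.3277] / (0.2855·√9.3277)
   = [1.107216 + 0.786839] / 0.871954 = 2.172197
d₂ = d₁ − σ√T = 2.172197 − 0.871954 = 1.300243
risk-neutral PD = N(−d₂) = N(-1.300243) = 0.096759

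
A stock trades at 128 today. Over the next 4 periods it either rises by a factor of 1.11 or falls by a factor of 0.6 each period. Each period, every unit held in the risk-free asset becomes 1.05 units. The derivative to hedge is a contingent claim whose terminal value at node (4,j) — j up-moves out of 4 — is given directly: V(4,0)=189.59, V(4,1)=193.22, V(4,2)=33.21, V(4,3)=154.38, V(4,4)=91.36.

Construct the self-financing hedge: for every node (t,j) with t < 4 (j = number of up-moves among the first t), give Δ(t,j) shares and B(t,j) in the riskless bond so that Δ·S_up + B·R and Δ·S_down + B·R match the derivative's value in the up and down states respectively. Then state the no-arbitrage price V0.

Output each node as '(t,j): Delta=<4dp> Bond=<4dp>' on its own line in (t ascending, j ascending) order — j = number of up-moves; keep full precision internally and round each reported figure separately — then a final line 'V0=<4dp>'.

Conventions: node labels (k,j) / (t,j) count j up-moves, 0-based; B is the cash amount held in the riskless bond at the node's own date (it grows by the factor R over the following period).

(0,0): Delta=-0.2098 Bond=116.1785
(1,0): Delta=1.4165 Bond=-2.9079
(1,1): Delta=-0.3270 Bond=138.6401
(2,0): Delta=-5.7043 Bond=325.0711
(2,1): Delta=1.9297 Bond=-46.8033
(2,2): Delta=-0.4896 Bond=171.2222
(3,0): Delta=0.2574 Bond=176.4947
(3,1): Delta=-6.1340 Bond=363.3020
(3,2): Delta=2.5108 Bond=-104.1361
(3,3): Delta=-0.7059 Bond=217.6392
V0=89.3267

No-arbitrage ⇒ martingale measure with p* = (R−d)/(u−d) = 0.8824.
At maturity the claim pays: V(4,0)=189.5900, V(4,1)=193.2200, V(4,2)=33.2100, V(4,3)=154.3800, V(4,4)=91.3600
(3,0): S=27.6480. Δ = (V_up−V_dn)/(S_up−S_dn) = (193.2200−189.5900)/(30.6893−16.5888) = 0.2574. V = [p*·193.2200 + (1−p*)·189.5900]/1.05 = 183.6123. B = V − Δ·S = 176.4947.
(3,1): S=51.1488. Δ = (V_up−V_dn)/(S_up−S_dn) = (33.2100−193.2200)/(56.7752−30.6893) = -6.1340. V = [p*·33.2100 + (1−p*)·193.2200]/1.05 = 49.5569. B = V − Δ·S = 363.3020.
(3,2): S=94.6253. Δ = (V_up−V_dn)/(S_up−S_dn) = (154.3800−33.2100)/(105.0341−56.7752) = 2.5108. V = [p*·154.3800 + (1−p*)·33.2100]/1.05 = 133.4521. B = V − Δ·S = -104.1361.
(3,3): S=175.0568. Δ = (V_up−V_dn)/(S_up−S_dn) = (91.3600−154.3800)/(194.3130−105.0341) = -0.7059. V = [p*·91.3600 + (1−p*)·154.3800]/1.05 = 94.0706. B = V − Δ·S = 217.6392.
(2,0): S=46.0800. Δ = (V_up−V_dn)/(S_up−S_dn) = (49.5569−183.6123)/(51.1488−27.6480) = -5.7043. V = [p*·49.5569 + (1−p*)·183.6123]/1.05 = 62.2172. B = V − Δ·S = 325.0711.
(2,1): S=85.2480. Δ = (V_up−V_dn)/(S_up−S_dn) = (133.4521−49.5569)/(94.6253−51.1488) = 1.9297. V = [p*·133.4521 + (1−p*)·49.5569]/1.05 = 117.6972. B = V − Δ·S = -46.8033.
(2,2): S=157.7088. Δ = (V_up−V_dn)/(S_up−S_dn) = (94.0706−133.4521)/(175.0568−94.6253) = -0.4896. V = [p*·94.0706 + (1−p*)·133.4521]/1.05 = 94.0035. B = V − Δ·S = 171.2222.
(1,0): S=76.8000. Δ = (V_up−V_dn)/(S_up−S_dn) = (117.6972−62.2172)/(85.2480−46.0800) = 1.4165. V = [p*·117.6972 + (1−p*)·62.2172]/1.05 = 105.8763. B = V − Δ·S = -2.9079.
(1,1): S=142.0800. Δ = (V_up−V_dn)/(S_up−S_dn) = (94.0035−117.6972)/(157.7088−85.2480) = -0.3270. V = [p*·94.0035 + (1−p*)·117.6972]/1.05 = 92.1819. B = V − Δ·S = 138.6401.
(0,0): S=128.0000. Δ = (V_up−V_dn)/(S_up−S_dn) = (92.1819−105.8763)/(142.0800−76.8000) = -0.2098. V = [p*·92.1819 + (1−p*)·105.8763]/1.05 = 89.3267. B = V − Δ·S = 116.1785.
Sanity check at the root: Δ(0,0)·S0 + B(0,0) reproduces V0 = 89.3267.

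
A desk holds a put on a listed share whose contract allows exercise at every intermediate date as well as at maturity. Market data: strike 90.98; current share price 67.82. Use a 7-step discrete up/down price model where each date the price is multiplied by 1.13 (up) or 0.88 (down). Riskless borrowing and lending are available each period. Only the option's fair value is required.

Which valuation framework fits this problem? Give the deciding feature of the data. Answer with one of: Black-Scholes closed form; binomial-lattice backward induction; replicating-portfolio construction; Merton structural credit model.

framework: binomial-lattice backward induction

Key observation: an American put (K = 90.98, S₀ = 67.82) on a 7-date tree has no closed form — the optimal stopping decision is embedded and must be resolved recursively from expiry.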